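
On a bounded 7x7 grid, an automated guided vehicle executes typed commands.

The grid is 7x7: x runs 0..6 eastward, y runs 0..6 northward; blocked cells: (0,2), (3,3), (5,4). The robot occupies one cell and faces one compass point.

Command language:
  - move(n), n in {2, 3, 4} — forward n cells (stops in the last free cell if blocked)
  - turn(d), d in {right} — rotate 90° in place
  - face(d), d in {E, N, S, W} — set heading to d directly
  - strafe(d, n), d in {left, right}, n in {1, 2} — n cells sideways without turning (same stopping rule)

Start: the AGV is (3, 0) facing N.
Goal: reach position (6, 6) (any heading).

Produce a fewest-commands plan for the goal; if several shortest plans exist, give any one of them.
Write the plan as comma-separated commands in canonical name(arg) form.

from: (3, 0) facing N
t=1 move(4) ⇒ (3, 2) facing N
t=2 strafe(right, 2) ⇒ (5, 2) facing N
t=3 strafe(right, 2) ⇒ (6, 2) facing N
t=4 move(4) ⇒ (6, 6) facing N
no 3-step plan works, so 4 is optimal.

move(4), strafe(right, 2), strafe(right, 2), move(4)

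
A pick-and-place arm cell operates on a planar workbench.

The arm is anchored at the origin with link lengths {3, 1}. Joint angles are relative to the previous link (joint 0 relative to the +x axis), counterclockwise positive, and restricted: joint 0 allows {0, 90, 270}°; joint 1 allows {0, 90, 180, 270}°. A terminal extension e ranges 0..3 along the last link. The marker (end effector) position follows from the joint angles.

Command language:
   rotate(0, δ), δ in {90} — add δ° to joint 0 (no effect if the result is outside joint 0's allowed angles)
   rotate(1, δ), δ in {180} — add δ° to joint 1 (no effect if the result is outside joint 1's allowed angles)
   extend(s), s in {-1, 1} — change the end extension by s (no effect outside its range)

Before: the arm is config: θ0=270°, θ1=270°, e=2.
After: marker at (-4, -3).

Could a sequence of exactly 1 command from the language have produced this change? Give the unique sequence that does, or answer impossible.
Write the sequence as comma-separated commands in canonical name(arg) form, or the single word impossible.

initial: config: θ0=270°, θ1=270°, e=2
1. extend(1) → config: θ0=270°, θ1=270°, e=3
all 4 alternatives checked — unique.

extend(1)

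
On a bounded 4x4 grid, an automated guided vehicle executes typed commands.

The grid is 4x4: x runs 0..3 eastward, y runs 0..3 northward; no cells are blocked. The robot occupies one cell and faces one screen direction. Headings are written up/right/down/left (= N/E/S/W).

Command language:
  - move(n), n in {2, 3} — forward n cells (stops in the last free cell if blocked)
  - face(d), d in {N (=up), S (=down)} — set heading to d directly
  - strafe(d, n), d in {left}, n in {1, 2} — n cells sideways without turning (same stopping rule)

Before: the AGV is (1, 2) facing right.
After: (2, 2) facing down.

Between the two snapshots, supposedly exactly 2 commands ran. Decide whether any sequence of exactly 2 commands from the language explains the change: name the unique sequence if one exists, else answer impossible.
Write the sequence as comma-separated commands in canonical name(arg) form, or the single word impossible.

key: order matters: swapping face(S) and strafe(left, 1) lands elsewhere
t0: (1, 2) facing right
1. face(S) → (1, 2) facing down
2. strafe(left, 1) → (2, 2) facing down
uniquely the one of 36 2-step routes that fits.

face(S), strafe(left, 1)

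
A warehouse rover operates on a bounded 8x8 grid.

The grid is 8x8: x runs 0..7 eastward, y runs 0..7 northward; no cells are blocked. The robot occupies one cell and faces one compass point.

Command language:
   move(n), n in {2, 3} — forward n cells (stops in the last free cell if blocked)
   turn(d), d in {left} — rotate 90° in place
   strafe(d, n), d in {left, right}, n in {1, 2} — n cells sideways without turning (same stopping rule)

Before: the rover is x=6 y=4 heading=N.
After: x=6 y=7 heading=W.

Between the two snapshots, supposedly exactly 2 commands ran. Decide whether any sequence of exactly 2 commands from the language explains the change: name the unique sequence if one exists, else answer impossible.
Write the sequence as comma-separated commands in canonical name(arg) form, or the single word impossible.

key: position moved to (6,7) AND the heading swung to W — translation plus rotation needed
initial: x=6 y=4 heading=N
t=1 move(3) ⇒ x=6 y=7 heading=N
t=2 turn(left) ⇒ x=6 y=7 heading=W
uniquely the one of 49 2-step routes that fits.

move(3), turn(left)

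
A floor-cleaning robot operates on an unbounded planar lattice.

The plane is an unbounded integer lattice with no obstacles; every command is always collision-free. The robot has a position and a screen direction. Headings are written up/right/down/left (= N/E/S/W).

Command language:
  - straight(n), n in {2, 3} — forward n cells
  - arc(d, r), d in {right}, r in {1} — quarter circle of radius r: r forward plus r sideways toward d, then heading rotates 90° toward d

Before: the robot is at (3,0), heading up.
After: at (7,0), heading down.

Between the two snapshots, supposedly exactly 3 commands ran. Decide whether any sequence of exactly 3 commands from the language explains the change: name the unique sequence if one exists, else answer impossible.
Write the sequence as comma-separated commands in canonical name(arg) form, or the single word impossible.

key: cell and facing (now S) both changed — the 3 commands mix motion and turning
from: at (3,0), heading up
[1] after arc(right, 1): at (4,1), heading right
[2] after straight(2): at (6,1), heading right
[3] after arc(right, 1): at (7,0), heading down
no other 3-command option fits: unique.

arc(right, 1), straight(2), arc(right, 1)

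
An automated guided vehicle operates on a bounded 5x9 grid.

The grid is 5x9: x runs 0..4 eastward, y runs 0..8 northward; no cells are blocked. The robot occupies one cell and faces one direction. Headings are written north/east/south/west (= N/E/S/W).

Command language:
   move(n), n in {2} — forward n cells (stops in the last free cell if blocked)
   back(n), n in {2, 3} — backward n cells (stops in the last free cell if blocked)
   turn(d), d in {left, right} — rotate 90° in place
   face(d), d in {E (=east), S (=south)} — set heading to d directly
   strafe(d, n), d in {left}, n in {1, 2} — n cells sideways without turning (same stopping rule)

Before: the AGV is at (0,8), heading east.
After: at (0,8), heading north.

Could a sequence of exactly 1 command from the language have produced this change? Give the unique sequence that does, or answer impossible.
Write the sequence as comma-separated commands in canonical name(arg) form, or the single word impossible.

turn(left)

key: (0,8) unchanged — the single command moves nothing
begin: at (0,8), heading east
1. turn(left) → at (0,8), heading north
no rival 1-sequence matches.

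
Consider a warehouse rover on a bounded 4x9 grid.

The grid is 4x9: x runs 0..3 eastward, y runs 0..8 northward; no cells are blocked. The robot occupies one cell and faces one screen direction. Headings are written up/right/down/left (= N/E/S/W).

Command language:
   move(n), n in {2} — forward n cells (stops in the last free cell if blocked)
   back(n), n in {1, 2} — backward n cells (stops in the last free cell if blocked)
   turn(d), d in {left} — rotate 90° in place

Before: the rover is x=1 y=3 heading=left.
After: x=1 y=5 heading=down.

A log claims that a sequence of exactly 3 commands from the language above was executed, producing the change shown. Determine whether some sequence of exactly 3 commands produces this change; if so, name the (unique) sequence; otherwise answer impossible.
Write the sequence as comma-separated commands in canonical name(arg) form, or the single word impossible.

turn(left), back(1), back(1)

key: position moved to (1,5) AND the heading swung to S — translation plus rotation needed
start: x=1 y=3 heading=left
t=1 turn(left) ⇒ x=1 y=3 heading=down
t=2 back(1) ⇒ x=1 y=4 heading=down
t=3 back(1) ⇒ x=1 y=5 heading=down
no other 3-command option fits: unique.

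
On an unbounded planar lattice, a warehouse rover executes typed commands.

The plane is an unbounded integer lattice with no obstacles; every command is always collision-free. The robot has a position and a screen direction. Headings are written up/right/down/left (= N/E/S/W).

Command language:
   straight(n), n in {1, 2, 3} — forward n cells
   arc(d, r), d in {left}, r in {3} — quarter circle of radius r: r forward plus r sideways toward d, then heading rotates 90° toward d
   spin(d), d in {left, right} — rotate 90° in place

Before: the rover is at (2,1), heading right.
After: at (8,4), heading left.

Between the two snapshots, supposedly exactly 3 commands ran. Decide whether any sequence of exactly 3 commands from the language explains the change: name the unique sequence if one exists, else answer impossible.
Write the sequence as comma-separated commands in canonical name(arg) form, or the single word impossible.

key: cell and facing (now W) both changed — the 3 commands mix motion and turning
start: at (2,1), heading right
1. straight(3) → at (5,1), heading right
2. arc(left, 3) → at (8,4), heading up
3. spin(left) → at (8,4), heading left
no other 3-command option fits: unique.

straight(3), arc(left, 3), spin(left)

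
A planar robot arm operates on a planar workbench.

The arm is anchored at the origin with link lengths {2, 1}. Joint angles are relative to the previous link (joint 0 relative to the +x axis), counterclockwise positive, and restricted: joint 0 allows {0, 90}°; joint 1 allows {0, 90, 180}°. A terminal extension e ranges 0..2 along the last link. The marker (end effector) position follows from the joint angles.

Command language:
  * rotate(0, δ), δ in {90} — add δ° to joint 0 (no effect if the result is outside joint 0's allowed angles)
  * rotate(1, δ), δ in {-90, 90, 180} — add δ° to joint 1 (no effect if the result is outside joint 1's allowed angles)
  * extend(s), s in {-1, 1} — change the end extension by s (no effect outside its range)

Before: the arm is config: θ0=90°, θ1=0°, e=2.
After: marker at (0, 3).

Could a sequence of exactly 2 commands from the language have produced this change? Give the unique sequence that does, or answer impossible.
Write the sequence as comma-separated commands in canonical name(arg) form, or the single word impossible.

initial: config: θ0=90°, θ1=0°, e=2
t=1 extend(-1) ⇒ config: θ0=90°, θ1=0°, e=1
t=2 extend(-1) ⇒ config: θ0=90°, θ1=0°, e=0
all 36 alternatives checked — unique.

extend(-1), extend(-1)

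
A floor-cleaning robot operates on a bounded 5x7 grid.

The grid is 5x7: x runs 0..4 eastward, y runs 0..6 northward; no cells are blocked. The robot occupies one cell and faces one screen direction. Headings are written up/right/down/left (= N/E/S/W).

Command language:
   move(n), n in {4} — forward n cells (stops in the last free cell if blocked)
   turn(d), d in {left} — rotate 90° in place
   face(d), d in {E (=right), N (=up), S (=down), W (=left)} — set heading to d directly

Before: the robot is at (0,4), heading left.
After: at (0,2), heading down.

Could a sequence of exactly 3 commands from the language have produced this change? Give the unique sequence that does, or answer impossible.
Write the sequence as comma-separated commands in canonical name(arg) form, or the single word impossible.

impossible

no 3-step route produces this change.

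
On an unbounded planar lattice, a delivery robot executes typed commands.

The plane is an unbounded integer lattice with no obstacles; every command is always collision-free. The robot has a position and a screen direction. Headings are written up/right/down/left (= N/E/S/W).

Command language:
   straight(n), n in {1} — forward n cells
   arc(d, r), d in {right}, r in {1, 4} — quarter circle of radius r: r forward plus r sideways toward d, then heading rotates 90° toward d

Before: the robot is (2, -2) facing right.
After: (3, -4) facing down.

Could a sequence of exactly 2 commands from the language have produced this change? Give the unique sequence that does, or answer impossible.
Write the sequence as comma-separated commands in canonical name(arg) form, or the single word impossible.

key: position moved to (3,-4) AND the heading swung to S — translation plus rotation needed
t0: (2, -2) facing right
1. arc(right, 1) → (3, -3) facing down
2. straight(1) → (3, -4) facing down
all 9 alternatives checked — unique.

arc(right, 1), straight(1)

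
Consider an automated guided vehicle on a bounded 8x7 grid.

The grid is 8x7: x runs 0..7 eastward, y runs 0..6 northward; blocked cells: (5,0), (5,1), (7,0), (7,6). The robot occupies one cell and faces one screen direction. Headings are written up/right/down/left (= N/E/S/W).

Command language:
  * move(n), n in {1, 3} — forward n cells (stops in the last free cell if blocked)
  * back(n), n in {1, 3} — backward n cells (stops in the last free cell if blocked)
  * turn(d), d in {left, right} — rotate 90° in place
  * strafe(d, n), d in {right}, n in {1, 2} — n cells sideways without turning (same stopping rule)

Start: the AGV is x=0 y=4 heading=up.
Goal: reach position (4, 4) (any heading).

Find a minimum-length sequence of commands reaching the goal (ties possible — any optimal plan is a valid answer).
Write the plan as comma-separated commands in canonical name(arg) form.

begin: x=0 y=4 heading=up
t=1 strafe(right, 2) ⇒ x=2 y=4 heading=up
t=2 strafe(right, 2) ⇒ x=4 y=4 heading=up
shorter routes all fall short; 2 is best.

strafe(right, 2), strafe(right, 2)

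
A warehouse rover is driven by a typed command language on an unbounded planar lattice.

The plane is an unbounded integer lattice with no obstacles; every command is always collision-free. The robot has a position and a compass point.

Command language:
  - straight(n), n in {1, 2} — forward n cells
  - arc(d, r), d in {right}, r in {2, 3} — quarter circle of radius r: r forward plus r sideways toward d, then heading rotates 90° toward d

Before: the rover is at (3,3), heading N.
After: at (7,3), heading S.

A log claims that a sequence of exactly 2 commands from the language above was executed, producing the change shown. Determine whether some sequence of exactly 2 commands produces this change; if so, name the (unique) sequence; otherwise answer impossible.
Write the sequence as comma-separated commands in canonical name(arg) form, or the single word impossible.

arc(right, 2), arc(right, 2)

key: cell and facing (now S) both changed — the 2 commands mix motion and turning
initial: at (3,3), heading N
t=1 arc(right, 2) ⇒ at (5,5), heading E
t=2 arc(right, 2) ⇒ at (7,3), heading S
no rival 2-sequence matches.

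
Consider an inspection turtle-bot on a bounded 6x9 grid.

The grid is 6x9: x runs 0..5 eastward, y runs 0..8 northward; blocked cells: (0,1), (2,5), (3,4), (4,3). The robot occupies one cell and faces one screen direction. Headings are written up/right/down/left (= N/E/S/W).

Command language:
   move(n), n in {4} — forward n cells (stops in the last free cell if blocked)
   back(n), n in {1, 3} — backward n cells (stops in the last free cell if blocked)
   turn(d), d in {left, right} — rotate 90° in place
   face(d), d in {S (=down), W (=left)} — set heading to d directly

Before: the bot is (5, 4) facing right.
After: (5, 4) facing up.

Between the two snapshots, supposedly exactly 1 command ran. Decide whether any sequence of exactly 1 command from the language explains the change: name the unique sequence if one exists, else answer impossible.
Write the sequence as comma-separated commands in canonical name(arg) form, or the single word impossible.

key: parked at (5,4) the whole time — nothing moves the robot
begin: (5, 4) facing right
[1] after turn(left): (5, 4) facing up
no rival 1-sequence matches.

turn(left)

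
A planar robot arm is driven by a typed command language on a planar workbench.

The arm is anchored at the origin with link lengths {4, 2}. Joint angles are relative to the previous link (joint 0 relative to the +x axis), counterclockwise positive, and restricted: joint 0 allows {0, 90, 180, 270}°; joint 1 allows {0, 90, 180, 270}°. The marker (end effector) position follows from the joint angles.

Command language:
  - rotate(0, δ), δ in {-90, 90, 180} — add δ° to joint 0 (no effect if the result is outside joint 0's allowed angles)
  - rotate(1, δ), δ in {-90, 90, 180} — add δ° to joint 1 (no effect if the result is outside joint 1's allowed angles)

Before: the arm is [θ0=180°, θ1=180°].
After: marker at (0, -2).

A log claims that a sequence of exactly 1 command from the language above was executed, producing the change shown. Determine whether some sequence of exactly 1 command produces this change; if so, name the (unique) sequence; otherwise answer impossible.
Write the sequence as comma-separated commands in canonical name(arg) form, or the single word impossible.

rotate(0, 90)

begin: [θ0=180°, θ1=180°]
step 1 (rotate(0, 90)): [θ0=270°, θ1=180°]
no other 1-command option fits: unique.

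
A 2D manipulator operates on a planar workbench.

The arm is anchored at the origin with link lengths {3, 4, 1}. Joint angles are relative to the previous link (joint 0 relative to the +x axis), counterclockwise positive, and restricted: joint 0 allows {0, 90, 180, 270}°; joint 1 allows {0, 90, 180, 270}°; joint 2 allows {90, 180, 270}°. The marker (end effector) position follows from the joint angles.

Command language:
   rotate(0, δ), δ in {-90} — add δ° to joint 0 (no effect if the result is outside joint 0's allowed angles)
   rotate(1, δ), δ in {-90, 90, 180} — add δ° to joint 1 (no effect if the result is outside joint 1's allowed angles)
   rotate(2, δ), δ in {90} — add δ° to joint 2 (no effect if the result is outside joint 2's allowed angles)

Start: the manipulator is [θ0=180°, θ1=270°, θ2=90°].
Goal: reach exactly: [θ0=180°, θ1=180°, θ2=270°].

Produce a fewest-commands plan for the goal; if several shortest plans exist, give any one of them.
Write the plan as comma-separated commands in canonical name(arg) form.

from: [θ0=180°, θ1=270°, θ2=90°]
step 1 (rotate(1, -90)): [θ0=180°, θ1=180°, θ2=90°]
step 2 (rotate(2, 90)): [θ0=180°, θ1=180°, θ2=180°]
step 3 (rotate(2, 90)): [θ0=180°, θ1=180°, θ2=270°]
minimal: 3 command(s), checked below 3.

rotate(1, -90), rotate(2, 90), rotate(2, 90)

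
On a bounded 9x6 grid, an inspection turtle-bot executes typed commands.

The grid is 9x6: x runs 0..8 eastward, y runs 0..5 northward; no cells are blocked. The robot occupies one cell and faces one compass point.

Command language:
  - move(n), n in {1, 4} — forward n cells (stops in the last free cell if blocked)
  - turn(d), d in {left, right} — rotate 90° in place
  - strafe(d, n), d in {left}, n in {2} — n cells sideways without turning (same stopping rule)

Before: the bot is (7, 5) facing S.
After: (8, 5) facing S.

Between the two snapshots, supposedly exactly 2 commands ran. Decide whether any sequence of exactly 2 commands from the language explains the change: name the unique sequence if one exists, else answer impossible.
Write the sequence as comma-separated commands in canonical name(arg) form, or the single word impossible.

strafe(left, 2), strafe(left, 2)

key: the first strafe(left, 2) runs into the grid edge before its full distance
from: (7, 5) facing S
[1] after strafe(left, 2): (8, 5) facing S
[2] after strafe(left, 2): (8, 5) facing S
no rival 2-sequence matches.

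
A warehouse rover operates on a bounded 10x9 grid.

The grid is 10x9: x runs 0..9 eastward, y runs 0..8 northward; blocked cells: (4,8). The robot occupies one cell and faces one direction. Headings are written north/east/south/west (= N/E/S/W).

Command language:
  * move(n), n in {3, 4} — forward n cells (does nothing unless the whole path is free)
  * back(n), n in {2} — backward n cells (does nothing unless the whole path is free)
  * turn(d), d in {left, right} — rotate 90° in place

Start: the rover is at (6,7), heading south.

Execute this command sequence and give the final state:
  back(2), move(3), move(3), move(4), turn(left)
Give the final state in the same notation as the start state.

at (6,1), heading east

begin: at (6,7), heading south
t=1 back(2) ⇒ at (6,7), heading south
t=2 move(3) ⇒ at (6,4), heading south
t=3 move(3) ⇒ at (6,1), heading south
t=4 move(4) ⇒ at (6,1), heading south
t=5 turn(left) ⇒ at (6,1), heading east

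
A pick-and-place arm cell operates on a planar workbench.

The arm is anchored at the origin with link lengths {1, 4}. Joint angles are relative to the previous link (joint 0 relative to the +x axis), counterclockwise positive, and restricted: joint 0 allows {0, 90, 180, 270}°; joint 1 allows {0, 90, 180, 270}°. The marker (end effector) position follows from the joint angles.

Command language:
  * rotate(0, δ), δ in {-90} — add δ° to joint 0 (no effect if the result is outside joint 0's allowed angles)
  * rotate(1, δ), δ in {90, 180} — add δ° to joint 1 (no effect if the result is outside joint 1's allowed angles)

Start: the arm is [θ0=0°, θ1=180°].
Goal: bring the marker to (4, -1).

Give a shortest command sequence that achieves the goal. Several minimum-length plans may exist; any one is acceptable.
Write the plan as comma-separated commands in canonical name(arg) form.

rotate(1, 180), rotate(0, -90), rotate(1, 90)

start: [θ0=0°, θ1=180°]
1. rotate(1, 180) → [θ0=0°, θ1=0°]
2. rotate(0, -90) → [θ0=270°, θ1=0°]
3. rotate(1, 90) → [θ0=270°, θ1=90°]
nothing shorter than 3 reaches the goal.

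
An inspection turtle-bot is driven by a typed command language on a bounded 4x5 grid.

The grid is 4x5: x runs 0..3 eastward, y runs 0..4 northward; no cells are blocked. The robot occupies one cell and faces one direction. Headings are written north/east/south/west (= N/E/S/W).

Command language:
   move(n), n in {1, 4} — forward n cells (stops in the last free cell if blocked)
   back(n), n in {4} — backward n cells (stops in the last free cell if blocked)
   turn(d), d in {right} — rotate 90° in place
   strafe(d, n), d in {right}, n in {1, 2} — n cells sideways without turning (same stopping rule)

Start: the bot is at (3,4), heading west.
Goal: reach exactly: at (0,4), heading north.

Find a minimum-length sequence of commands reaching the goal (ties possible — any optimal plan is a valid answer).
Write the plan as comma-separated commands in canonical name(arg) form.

move(4), turn(right)

initial: at (3,4), heading west
[1] after move(4): at (0,4), heading west
[2] after turn(right): at (0,4), heading north
no 1-step plan works, so 2 is optimal.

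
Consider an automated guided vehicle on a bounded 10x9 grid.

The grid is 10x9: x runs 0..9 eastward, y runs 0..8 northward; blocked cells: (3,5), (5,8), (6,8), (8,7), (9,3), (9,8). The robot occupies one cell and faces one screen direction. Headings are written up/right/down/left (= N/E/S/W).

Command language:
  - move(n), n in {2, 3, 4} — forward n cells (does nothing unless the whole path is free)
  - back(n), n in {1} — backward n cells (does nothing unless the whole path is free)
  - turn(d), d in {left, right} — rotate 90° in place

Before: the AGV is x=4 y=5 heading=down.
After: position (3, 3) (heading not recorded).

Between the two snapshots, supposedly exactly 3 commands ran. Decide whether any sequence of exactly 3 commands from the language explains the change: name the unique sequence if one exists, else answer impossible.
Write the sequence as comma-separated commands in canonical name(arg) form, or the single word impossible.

key: running back(1) before move(2) would end elsewhere — order is forced
initial: x=4 y=5 heading=down
[1] after move(2): x=4 y=3 heading=down
[2] after turn(left): x=4 y=3 heading=right
[3] after back(1): x=3 y=3 heading=right
no rival 3-sequence matches.

move(2), turn(left), back(1)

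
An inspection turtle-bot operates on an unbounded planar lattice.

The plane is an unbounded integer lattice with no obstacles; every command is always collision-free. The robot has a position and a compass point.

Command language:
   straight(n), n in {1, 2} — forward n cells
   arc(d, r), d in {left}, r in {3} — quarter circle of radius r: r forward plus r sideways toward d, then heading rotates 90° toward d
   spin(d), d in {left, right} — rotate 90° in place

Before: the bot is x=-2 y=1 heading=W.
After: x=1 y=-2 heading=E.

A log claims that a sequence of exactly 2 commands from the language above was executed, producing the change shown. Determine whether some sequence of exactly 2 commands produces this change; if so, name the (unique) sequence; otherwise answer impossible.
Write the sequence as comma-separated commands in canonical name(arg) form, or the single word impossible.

key: running arc(left, 3) before spin(left) would end elsewhere — order is forced
initial: x=-2 y=1 heading=W
t=1 spin(left) ⇒ x=-2 y=1 heading=S
t=2 arc(left, 3) ⇒ x=1 y=-2 heading=E
all 25 alternatives checked — unique.

spin(left), arc(left, 3)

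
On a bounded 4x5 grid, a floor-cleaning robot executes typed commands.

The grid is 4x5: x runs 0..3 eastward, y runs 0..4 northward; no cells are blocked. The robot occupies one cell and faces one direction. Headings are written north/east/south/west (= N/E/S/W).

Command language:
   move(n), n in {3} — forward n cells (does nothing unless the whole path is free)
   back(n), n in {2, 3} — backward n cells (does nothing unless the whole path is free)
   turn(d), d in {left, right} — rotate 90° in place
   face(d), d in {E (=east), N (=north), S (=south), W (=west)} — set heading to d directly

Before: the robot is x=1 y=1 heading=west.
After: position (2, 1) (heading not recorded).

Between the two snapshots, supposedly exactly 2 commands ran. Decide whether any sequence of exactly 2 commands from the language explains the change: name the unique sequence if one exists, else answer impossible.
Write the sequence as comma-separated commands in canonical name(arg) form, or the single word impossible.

impossible

checked all 2-command options: none fits.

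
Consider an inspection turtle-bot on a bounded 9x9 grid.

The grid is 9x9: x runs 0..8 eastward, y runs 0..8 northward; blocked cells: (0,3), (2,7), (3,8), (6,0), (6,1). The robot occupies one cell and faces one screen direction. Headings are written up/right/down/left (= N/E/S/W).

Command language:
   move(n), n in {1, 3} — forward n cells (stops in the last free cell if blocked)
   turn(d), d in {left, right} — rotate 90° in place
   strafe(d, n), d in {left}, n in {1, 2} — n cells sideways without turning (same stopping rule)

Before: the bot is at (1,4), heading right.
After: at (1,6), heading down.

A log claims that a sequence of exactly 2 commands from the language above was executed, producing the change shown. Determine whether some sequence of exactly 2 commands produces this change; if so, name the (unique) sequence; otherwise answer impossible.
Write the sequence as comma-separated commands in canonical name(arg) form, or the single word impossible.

strafe(left, 2), turn(right)

key: order matters: swapping strafe(left, 2) and turn(right) lands elsewhere
t0: at (1,4), heading right
1. strafe(left, 2) → at (1,6), heading right
2. turn(right) → at (1,6), heading down
uniquely the one of 36 2-step routes that fits.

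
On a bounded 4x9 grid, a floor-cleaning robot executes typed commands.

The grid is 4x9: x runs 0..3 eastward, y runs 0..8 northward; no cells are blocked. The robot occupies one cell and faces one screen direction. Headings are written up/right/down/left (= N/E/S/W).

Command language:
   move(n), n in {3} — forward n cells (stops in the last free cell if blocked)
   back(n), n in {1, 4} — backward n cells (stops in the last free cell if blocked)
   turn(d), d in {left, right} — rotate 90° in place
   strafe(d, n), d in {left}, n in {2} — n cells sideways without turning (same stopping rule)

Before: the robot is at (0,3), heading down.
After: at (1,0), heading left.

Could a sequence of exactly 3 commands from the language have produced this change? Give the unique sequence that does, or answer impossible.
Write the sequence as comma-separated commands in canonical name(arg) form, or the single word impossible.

move(3), turn(right), back(1)

key: order matters: swapping move(3) and back(1) lands elsewhere
from: at (0,3), heading down
t=1 move(3) ⇒ at (0,0), heading down
t=2 turn(right) ⇒ at (0,0), heading left
t=3 back(1) ⇒ at (1,0), heading left
uniquely the one of 216 3-step routes that fits.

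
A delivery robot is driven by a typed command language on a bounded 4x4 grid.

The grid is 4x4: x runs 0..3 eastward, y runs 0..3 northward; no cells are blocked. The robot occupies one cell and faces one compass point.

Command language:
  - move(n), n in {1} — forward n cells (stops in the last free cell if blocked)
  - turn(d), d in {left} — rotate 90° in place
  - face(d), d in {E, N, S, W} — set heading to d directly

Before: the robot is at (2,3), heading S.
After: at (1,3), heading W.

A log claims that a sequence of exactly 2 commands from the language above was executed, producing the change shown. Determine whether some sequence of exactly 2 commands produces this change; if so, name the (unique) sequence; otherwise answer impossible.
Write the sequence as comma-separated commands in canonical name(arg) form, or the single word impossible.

face(W), move(1)

key: running move(1) before face(W) would end elsewhere — order is forced
t0: at (2,3), heading S
[1] after face(W): at (2,3), heading W
[2] after move(1): at (1,3), heading W
uniquely the one of 36 2-step routes that fits.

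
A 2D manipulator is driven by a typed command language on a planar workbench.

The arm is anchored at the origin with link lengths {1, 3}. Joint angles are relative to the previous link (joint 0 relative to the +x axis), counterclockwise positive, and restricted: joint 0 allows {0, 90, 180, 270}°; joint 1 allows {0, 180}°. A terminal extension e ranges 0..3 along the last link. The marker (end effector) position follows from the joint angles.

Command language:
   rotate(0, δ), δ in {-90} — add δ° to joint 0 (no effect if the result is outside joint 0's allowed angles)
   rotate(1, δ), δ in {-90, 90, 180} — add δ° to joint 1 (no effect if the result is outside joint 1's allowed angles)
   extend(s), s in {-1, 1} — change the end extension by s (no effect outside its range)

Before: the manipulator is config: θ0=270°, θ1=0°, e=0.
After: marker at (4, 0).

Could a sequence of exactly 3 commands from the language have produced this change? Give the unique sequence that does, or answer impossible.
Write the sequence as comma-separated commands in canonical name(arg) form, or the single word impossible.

initial: config: θ0=270°, θ1=0°, e=0
step 1 (rotate(0, -90)): config: θ0=180°, θ1=0°, e=0
step 2 (rotate(0, -90)): config: θ0=90°, θ1=0°, e=0
step 3 (rotate(0, -90)): config: θ0=0°, θ1=0°, e=0
no rival 3-sequence matches.

rotate(0, -90), rotate(0, -90), rotate(0, -90)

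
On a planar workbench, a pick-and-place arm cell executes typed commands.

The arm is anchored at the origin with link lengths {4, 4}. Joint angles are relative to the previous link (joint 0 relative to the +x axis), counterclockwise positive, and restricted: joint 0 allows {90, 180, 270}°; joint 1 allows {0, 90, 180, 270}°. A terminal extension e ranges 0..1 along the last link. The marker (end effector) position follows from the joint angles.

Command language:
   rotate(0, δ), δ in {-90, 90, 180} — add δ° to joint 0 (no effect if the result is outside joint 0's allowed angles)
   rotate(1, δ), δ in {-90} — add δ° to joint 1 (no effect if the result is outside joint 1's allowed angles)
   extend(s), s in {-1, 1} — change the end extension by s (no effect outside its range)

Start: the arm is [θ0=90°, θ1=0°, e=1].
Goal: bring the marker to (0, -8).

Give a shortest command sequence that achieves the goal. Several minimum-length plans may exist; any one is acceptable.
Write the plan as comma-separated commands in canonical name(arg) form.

start: [θ0=90°, θ1=0°, e=1]
[1] after rotate(0, 180): [θ0=270°, θ1=0°, e=1]
[2] after extend(-1): [θ0=270°, θ1=0°, e=0]
no 1-step plan works, so 2 is optimal.

rotate(0, 180), extend(-1)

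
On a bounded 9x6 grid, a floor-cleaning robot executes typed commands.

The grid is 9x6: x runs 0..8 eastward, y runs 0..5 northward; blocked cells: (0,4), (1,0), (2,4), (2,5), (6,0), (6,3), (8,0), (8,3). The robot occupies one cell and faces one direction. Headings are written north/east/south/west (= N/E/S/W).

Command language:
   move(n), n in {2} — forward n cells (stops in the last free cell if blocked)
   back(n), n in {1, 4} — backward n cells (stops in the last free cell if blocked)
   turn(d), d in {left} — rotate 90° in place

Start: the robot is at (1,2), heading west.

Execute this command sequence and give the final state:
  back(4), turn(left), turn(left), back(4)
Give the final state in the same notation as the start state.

initial: at (1,2), heading west
t=1 back(4) ⇒ at (5,2), heading west
t=2 turn(left) ⇒ at (5,2), heading south
t=3 turn(left) ⇒ at (5,2), heading east
t=4 back(4) ⇒ at (1,2), heading east

at (1,2), heading east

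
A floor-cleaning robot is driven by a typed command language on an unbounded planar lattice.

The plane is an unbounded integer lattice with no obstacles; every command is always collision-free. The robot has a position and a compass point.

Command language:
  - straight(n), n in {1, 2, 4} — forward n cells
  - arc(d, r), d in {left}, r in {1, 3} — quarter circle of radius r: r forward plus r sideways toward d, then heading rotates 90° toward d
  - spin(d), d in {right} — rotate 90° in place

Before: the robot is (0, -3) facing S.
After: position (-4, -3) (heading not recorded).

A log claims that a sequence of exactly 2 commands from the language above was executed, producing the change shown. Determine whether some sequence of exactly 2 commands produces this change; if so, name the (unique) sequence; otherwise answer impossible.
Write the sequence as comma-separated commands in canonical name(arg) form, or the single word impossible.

spin(right), straight(4)

key: order matters: swapping spin(right) and straight(4) lands elsewhere
begin: (0, -3) facing S
1. spin(right) → (0, -3) facing W
2. straight(4) → (-4, -3) facing W
uniquely the one of 36 2-step routes that fits.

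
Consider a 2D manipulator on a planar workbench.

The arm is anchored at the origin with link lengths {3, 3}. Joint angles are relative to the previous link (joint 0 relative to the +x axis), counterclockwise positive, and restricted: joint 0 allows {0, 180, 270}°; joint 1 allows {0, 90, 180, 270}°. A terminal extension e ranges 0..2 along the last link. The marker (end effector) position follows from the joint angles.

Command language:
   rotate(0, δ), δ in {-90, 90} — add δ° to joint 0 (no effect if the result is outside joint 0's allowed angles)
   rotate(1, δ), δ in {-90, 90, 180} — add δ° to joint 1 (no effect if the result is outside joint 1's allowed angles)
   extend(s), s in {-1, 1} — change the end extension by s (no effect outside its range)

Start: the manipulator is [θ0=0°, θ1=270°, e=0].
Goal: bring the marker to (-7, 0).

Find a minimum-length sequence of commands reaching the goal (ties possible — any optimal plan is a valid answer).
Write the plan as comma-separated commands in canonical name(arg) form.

t0: [θ0=0°, θ1=270°, e=0]
step 1 (rotate(1, 90)): [θ0=0°, θ1=0°, e=0]
step 2 (extend(1)): [θ0=0°, θ1=0°, e=1]
step 3 (rotate(0, -90)): [θ0=270°, θ1=0°, e=1]
step 4 (rotate(0, -90)): [θ0=180°, θ1=0°, e=1]
no 3-step plan works, so 4 is optimal.

rotate(1, 90), extend(1), rotate(0, -90), rotate(0, -90)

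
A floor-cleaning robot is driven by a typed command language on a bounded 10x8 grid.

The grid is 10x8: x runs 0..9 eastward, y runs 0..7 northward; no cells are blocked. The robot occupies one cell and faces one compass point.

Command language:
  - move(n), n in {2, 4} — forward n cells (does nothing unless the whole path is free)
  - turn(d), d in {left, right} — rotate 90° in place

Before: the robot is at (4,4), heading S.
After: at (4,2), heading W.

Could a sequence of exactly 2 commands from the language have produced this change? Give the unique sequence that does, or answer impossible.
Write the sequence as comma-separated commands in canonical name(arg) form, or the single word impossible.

key: order matters: swapping move(2) and turn(right) lands elsewhere
initial: at (4,4), heading S
step 1 (move(2)): at (4,2), heading S
step 2 (turn(right)): at (4,2), heading W
uniquely the one of 16 2-step routes that fits.

move(2), turn(right)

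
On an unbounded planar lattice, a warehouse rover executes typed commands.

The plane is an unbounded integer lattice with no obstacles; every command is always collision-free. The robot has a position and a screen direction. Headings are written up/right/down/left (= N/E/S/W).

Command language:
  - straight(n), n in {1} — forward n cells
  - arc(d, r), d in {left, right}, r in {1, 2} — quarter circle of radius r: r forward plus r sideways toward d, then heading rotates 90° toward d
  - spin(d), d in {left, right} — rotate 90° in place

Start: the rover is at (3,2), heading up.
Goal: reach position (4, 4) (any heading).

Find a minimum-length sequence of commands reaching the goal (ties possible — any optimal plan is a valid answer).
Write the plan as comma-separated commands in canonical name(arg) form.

straight(1), arc(right, 1)

start: at (3,2), heading up
[1] after straight(1): at (3,3), heading up
[2] after arc(right, 1): at (4,4), heading right
no 1-step plan works, so 2 is optimal.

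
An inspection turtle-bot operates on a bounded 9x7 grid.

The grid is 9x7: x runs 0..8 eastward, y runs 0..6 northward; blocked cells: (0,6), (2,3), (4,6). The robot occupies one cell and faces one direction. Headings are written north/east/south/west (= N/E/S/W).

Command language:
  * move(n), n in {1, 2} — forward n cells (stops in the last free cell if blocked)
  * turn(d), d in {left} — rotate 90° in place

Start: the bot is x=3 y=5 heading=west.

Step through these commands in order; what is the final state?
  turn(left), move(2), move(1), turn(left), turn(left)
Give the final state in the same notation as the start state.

x=3 y=2 heading=north

t0: x=3 y=5 heading=west
t=1 turn(left) ⇒ x=3 y=5 heading=south
t=2 move(2) ⇒ x=3 y=3 heading=south
t=3 move(1) ⇒ x=3 y=2 heading=south
t=4 turn(left) ⇒ x=3 y=2 heading=east
t=5 turn(left) ⇒ x=3 y=2 heading=north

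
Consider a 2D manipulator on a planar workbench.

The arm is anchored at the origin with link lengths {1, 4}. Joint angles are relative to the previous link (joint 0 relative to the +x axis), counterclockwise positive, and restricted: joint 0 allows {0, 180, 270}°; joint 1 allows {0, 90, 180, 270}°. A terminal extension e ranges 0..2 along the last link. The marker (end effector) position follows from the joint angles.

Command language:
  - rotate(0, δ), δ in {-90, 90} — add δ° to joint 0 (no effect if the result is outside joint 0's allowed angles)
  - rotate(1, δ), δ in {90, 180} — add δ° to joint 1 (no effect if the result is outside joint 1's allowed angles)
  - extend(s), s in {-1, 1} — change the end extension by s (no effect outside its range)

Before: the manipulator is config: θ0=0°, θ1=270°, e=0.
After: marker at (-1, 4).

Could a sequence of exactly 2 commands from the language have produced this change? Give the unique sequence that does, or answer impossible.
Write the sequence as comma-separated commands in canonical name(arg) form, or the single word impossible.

rotate(0, -90), rotate(0, -90)

begin: config: θ0=0°, θ1=270°, e=0
t=1 rotate(0, -90) ⇒ config: θ0=270°, θ1=270°, e=0
t=2 rotate(0, -90) ⇒ config: θ0=180°, θ1=270°, e=0
no rival 2-sequence matches.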